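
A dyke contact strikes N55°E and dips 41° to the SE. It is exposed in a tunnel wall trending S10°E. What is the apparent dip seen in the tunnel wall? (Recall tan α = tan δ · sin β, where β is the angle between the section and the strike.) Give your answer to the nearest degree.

38°

The section lies 65° from the strike.
tan(apparent dip) = tan 41° · sin 65° = 0.7878
α = arctan(0.7878) = 38.23°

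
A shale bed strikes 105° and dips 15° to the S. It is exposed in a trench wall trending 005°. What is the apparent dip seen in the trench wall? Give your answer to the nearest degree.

15°

The strike is 105° and the section trends 005°; the acute angle between them is β = 80°.
tan(apparent dip) = tan 15° · sin 80° = 0.2639
α = arctan(0.2639) = 14.78°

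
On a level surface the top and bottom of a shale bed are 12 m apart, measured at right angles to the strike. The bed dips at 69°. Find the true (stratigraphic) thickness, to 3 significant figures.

11.2 m

True thickness t = w · sin(dip) = 12 × sin 69°
t = 12 × 0.9336 = 11.203 m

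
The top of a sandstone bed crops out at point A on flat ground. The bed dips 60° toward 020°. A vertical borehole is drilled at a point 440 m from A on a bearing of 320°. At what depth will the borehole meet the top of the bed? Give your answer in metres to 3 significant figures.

381 m

The hole lies 60° from the dip direction, so the down-dip offset is 440 × cos 60° = 220.00 m.
Depth = down-dip offset × tan(dip) = 220.00 × tan 60° = 220.00 × 1.7321
Depth = 381.05 m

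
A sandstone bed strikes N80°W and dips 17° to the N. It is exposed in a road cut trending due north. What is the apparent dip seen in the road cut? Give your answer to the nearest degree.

Angle between strike (N80°W) and section (due north): β = 80°.
tan α = tan 17° × sin 80° = 0.3057 × 0.9848 = 0.3011
apparent dip = arctan 0.3011 = 16.76°

17°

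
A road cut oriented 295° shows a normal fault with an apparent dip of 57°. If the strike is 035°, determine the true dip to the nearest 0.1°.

The section is 80° from the strike.
tan(true dip) = tan 57° / sin 80° = 1.5636
δ = arctan(1.5636) = 57.40°

57.4°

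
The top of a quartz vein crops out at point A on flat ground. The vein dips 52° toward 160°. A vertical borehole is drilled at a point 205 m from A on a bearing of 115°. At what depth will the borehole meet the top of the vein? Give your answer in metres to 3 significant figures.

186 m

The hole lies 45° from the dip direction, so the down-dip offset is 205 × cos 45° = 144.96 m.
Depth = down-dip offset × tan(dip) = 144.96 × tan 52° = 144.96 × 1.2799
Depth = 185.54 m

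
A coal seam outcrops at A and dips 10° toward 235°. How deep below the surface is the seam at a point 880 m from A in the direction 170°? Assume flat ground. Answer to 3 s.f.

65.6 m

The hole lies 65° from the dip direction, so the down-dip offset is 880 × cos 65° = 371.90 m.
Depth = down-dip offset × tan(dip) = 371.90 × tan 10° = 371.90 × 0.1763
Depth = 65.58 m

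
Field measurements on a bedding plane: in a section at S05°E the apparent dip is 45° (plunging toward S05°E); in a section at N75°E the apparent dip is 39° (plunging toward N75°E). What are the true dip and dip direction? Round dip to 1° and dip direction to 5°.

Each apparent-dip line lies in the plane. As unit vectors (x east, y north, z up), v₁ plunges 45°→S05°E and v₂ plunges 39°→N75°E.
Cross product v₁ × v₂ gives the pole to the plane: n ∝ (0.586, -0.492, 0.541).
tan δ = √(n_x²+n_y²)/n_z = 0.765/0.541, so δ = 54.7°.
The horizontal component of n points toward azimuth atan2(n_x, n_y) = 130°, the dip direction.

true dip 55°, dip direction 130°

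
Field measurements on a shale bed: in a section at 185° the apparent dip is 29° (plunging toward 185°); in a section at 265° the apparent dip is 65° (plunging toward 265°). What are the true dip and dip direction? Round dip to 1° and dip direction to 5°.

The two traces are lines in the plane: v₁ = (sin 185°·cos 29°, cos 185°·cos 29°, −sin 29°), v₂ = (sin 265°·cos 65°, cos 265°·cos 65°, −sin 65°).
Cross product v₁ × v₂ gives the pole to the plane: n ∝ (-0.772, -0.135, 0.364).
tan δ = √(n_x²+n_y²)/n_z = 0.784/0.364, so δ = 65.1°.
Dip direction = azimuth of (n_x, n_y) = atan2(-0.772, -0.135) = 260°.

true dip 65°, dip direction 260°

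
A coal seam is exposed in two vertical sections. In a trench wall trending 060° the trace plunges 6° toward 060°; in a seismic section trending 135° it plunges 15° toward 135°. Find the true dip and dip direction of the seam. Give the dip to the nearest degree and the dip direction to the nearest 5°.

Represent each trace as a vector plunging at its apparent dip toward its trend (east-north-up frame): v₁ = (0.861, 0.497, -0.105), v₂ = (0.683, -0.683, -0.259).
Cross product v₁ × v₂ gives the pole to the plane: n ∝ (0.200, -0.152, 0.928).
Dip δ = arctan(|n_h|/n_z) = arctan(0.251/0.928) = 15.1°.
Dip direction = azimuth of (n_x, n_y) = atan2(0.200, -0.152) = 127°.

true dip 15°, dip direction 125°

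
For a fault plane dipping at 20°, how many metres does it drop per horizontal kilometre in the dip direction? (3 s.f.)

drop per km = 1000 × tan 20° = 1000 × 0.3640

364 m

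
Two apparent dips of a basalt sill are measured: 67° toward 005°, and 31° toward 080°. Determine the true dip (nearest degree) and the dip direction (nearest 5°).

The two traces are lines in the plane: v₁ = (sin 5°·cos 67°, cos 5°·cos 67°, −sin 67°), v₂ = (sin 80°·cos 31°, cos 80°·cos 31°, −sin 31°).
Cross product v₁ × v₂ gives the pole to the plane: n ∝ (0.063, 0.760, 0.324).
Dip δ = arctan(|n_h|/n_z) = arctan(0.762/0.324) = 67.0°.
Dip direction = azimuth of (n_x, n_y) = atan2(0.063, 0.760) = 5°.

true dip 67°, dip direction 005°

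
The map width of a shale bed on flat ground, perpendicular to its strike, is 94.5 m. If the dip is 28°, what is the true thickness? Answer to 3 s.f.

44.4 m

True thickness t = w · sin(dip) = 94.5 × sin 28°
t = 94.5 × 0.4695 = 44.365 m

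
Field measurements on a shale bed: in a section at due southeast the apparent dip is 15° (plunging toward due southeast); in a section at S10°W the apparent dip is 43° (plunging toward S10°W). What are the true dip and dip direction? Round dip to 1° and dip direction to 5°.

true dip 45°, dip direction 210°

The two traces are lines in the plane: v₁ = (sin 135°·cos 15°, cos 135°·cos 15°, −sin 15°), v₂ = (sin 190°·cos 43°, cos 190°·cos 43°, −sin 43°).
Cross product v₁ × v₂ gives the pole to the plane: n ∝ (-0.279, -0.499, 0.579).
Dip δ = arctan(|n_h|/n_z) = arctan(0.572/0.579) = 44.6°.
Dip direction = azimuth of (n_x, n_y) = atan2(-0.279, -0.499) = 209°.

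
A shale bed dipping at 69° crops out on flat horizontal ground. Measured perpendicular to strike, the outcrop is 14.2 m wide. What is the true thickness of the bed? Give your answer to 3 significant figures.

13.3 m

True thickness t = w · sin(dip) = 14.2 × sin 69°
t = 14.2 × 0.9336 = 13.257 m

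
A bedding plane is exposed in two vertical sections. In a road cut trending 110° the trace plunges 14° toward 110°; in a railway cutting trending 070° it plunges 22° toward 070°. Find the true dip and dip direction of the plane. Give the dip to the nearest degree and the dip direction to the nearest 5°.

true dip 23°, dip direction 055°

Each apparent-dip line lies in the plane. As unit vectors (x east, y north, z up), v₁ plunges 14°→110° and v₂ plunges 22°→070°.
The plane normal is n = v₁ × v₂ ∝ (0.201, 0.131, 0.578).
tan δ = √(n_x²+n_y²)/n_z = 0.240/0.578, so δ = 22.5°.
Dip direction = azimuth of (n_x, n_y) = atan2(0.201, 0.131) = 57°.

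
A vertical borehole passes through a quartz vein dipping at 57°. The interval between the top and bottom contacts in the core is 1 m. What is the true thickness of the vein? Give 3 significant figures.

True thickness t = h · cos(dip) = 1 × cos 57°
t = 1 × 0.5446 = 0.545 m

0.545 m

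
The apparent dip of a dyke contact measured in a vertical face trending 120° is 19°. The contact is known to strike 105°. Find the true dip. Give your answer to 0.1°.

53.1°

The section is 15° from the strike.
tan(true dip) = tan 19° / sin 15° = 1.3304
δ = arctan(1.3304) = 53.07°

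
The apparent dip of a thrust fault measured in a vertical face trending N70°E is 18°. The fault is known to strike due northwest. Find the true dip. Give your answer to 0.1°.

The section is 65° from the strike.
tan δ = tan α / sin β = tan 18° / sin 65° = 0.3249 / 0.9063 = 0.3585
true dip = arctan 0.3585 = 19.72°

19.7°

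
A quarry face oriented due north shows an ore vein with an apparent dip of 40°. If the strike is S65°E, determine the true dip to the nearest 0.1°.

β = acute angle between strike S65°E and section due north = 65°.
tan δ = tan α / sin β = tan 40° / sin 65° = 0.8391 / 0.9063 = 0.9258
true dip = arctan 0.9258 = 42.79°

42.8°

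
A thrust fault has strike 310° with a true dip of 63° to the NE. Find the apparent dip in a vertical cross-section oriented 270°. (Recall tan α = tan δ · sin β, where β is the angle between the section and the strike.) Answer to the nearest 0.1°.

51.6°

Angle between strike (310°) and section (270°): β = 40°.
tan(apparent dip) = tan 63° · sin 40° = 1.2615
α = arctan(1.2615) = 51.60°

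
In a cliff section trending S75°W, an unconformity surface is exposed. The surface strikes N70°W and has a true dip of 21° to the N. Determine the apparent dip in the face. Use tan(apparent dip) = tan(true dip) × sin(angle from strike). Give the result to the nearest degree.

12°

Angle between strike (N70°W) and section (S75°W): β = 35°.
tan α = tan 21° × sin 35° = 0.3839 × 0.5736 = 0.2202
apparent dip = arctan 0.2202 = 12.42°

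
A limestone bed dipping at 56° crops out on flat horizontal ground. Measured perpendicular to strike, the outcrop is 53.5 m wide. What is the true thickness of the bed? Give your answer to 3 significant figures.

True thickness t = w · sin(dip) = 53.5 × sin 56°
t = 53.5 × 0.8290 = 44.354 m

44.4 m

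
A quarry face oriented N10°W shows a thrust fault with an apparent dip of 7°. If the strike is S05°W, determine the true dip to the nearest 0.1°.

The section is 15° from the strike.
tan(true dip) = tan 7° / sin 15° = 0.4744
δ = arctan(0.4744) = 25.38°

25.4°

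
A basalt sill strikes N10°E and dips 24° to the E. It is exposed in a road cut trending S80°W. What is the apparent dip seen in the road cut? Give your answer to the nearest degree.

Angle between strike (N10°E) and section (S80°W): β = 70°.
tan(apparent dip) = tan 24° · sin 70° = 0.4184
apparent dip = arctan 0.4184 = 22.70°

23°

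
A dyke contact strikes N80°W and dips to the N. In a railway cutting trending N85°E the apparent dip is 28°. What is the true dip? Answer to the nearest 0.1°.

64.0°

The section is 15° from the strike.
tan(true dip) = tan 28° / sin 15° = 2.0544
δ = arctan(2.0544) = 64.04°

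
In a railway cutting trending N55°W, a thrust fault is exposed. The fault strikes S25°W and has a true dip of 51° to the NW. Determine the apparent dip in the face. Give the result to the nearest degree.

51°

The section lies 80° from the strike.
tan α = tan 51° × sin 80° = 1.2349 × 0.9848 = 1.2161
α = arctan(1.2161) = 50.57°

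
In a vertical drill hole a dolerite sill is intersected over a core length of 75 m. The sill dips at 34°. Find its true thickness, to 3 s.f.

62.2 m

True thickness t = h · cos(dip) = 75 × cos 34°
t = 75 × 0.8290 = 62.178 m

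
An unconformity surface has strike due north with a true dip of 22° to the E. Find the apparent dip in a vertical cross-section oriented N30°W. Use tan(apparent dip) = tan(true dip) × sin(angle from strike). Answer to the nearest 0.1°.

Angle between strike (due north) and section (N30°W): β = 30°.
tan(apparent dip) = tan 22° · sin 30° = 0.2020
apparent dip = arctan 0.2020 = 11.42°

11.4°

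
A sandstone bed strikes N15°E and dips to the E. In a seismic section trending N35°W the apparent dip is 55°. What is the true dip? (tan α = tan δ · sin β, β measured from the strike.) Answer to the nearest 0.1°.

The section is 50° from the strike.
tan δ = tan α / sin β = tan 55° / sin 50° = 1.4281 / 0.7660 = 1.8643
δ = arctan(1.8643) = 61.79°

61.8°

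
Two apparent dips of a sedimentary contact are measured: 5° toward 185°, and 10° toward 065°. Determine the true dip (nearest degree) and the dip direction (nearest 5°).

true dip 15°, dip direction 115°

Each apparent-dip line lies in the plane. As unit vectors (x east, y north, z up), v₁ plunges 5°→185° and v₂ plunges 10°→065°.
Cross product v₁ × v₂ gives the pole to the plane: n ∝ (0.209, -0.093, 0.850).
tan δ = √(n_x²+n_y²)/n_z = 0.228/0.850, so δ = 15.0°.
The horizontal component of n points toward azimuth atan2(n_x, n_y) = 114°, the dip direction.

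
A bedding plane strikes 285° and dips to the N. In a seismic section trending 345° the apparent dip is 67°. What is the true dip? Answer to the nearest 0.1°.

The section is 60° from the strike.
tan(true dip) = tan 67° / sin 60° = 2.7203
δ = arctan(2.7203) = 69.82°

69.8°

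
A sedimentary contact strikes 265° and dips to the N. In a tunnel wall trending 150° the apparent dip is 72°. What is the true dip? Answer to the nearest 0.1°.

β = acute angle between strike 265° and section 150° = 65°.
tan δ = tan α / sin β = tan 72° / sin 65° = 3.0777 / 0.9063 = 3.3958
δ = arctan(3.3958) = 73.59°

73.6°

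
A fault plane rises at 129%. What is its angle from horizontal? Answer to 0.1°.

52.2°

tan θ = 129/100 = 1.2900
θ = arctan(1.2900) = 52.22°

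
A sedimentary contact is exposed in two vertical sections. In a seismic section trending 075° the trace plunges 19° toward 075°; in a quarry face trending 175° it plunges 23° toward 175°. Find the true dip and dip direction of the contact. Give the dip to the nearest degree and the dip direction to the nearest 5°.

The two traces are lines in the plane: v₁ = (sin 75°·cos 19°, cos 75°·cos 19°, −sin 19°), v₂ = (sin 175°·cos 23°, cos 175°·cos 23°, −sin 23°).
The plane normal is n = v₁ × v₂ ∝ (0.394, -0.331, 0.857).
Dip δ = arctan(|n_h|/n_z) = arctan(0.515/0.857) = 31.0°.
Dip direction = azimuth of (n_x, n_y) = atan2(0.394, -0.331) = 130°.

true dip 31°, dip direction 130°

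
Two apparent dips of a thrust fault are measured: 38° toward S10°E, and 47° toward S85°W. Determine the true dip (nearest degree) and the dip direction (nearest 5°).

Represent each trace as a vector plunging at its apparent dip toward its trend (east-north-up frame): v₁ = (0.137, -0.776, -0.616), v₂ = (-0.679, -0.059, -0.731).
n = v₁ × v₂ = (-0.531, -0.518, 0.535) (taken with n_z > 0).
Dip δ = arctan(|n_h|/n_z) = arctan(0.742/0.535) = 54.2°.
Dip direction = azimuth of (n_x, n_y) = atan2(-0.531, -0.518) = 226°.

true dip 54°, dip direction 225°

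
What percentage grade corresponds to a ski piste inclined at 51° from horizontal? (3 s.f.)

123%

grade % = 100 × tan 51° = 100 × 1.2349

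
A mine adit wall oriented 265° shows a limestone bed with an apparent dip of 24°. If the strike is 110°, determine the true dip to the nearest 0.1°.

46.5°

The section is 25° from the strike.
tan(true dip) = tan 24° / sin 25° = 1.0535
true dip = arctan 1.0535 = 46.49°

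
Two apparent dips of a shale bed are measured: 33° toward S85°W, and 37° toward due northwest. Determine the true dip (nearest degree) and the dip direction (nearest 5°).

true dip 38°, dip direction 300°

Each apparent-dip line lies in the plane. As unit vectors (x east, y north, z up), v₁ plunges 33°→S85°W and v₂ plunges 37°→due northwest.
Cross product v₁ × v₂ gives the pole to the plane: n ∝ (-0.352, 0.195, 0.513).
Dip δ = arctan(|n_h|/n_z) = arctan(0.402/0.513) = 38.1°.
The horizontal component of n points toward azimuth atan2(n_x, n_y) = 299°, the dip direction.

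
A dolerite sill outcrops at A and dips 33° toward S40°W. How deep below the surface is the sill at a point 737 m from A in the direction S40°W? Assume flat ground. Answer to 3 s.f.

The hole is directly down-dip from the outcrop, so the down-dip offset is 737 m.
Depth = down-dip offset × tan(dip) = 737.00 × tan 33° = 737.00 × 0.6494
Depth = 478.61 m

479 m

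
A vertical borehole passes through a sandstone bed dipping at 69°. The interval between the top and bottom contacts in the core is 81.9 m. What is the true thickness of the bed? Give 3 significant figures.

True thickness t = h · cos(dip) = 81.9 × cos 69°
t = 81.9 × 0.3584 = 29.350 m

29.4 m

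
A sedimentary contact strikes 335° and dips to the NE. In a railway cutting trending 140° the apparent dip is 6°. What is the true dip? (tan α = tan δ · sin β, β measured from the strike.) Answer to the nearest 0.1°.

22.1°

β = acute angle between strike 335° and section 140° = 15°.
tan(true dip) = tan 6° / sin 15° = 0.4061
δ = arctan(0.4061) = 22.10°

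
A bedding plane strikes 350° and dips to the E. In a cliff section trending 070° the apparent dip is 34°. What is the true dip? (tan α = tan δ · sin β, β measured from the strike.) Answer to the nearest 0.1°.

34.4°

The section is 80° from the strike.
tan δ = tan α / sin β = tan 34° / sin 80° = 0.6745 / 0.9848 = 0.6849
δ = arctan(0.6849) = 34.41°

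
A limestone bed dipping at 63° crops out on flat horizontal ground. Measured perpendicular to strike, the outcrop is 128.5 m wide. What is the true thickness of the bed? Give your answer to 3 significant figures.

114 m

True thickness t = w · sin(dip) = 128.5 × sin 63°
t = 128.5 × 0.8910 = 114.494 m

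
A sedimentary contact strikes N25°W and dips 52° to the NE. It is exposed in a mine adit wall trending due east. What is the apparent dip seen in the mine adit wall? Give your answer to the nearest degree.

The strike is N25°W and the section trends due east; the acute angle between them is β = 65°.
tan(apparent dip) = tan 52° · sin 65° = 1.1600
α = arctan(1.1600) = 49.24°

49°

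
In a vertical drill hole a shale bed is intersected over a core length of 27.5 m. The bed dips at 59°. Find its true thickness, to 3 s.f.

True thickness t = h · cos(dip) = 27.5 × cos 59°
t = 27.5 × 0.5150 = 14.164 m

14.2 m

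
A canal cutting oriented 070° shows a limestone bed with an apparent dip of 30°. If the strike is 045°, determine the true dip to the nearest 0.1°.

53.8°

β = acute angle between strike 045° and section 070° = 25°.
tan(true dip) = tan 30° / sin 25° = 1.3661
true dip = arctan 1.3661 = 53.80°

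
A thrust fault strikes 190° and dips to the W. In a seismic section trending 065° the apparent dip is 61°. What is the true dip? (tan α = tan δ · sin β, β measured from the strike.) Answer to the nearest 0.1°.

β = acute angle between strike 190° and section 065° = 55°.
tan δ = tan α / sin β = tan 61° / sin 55° = 1.8040 / 0.8192 = 2.2023
true dip = arctan 2.2023 = 65.58°

65.6°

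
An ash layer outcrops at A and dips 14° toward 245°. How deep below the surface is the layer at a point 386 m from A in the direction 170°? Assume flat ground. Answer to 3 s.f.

24.9 m

The hole lies 75° from the dip direction, so the down-dip offset is 386 × cos 75° = 99.90 m.
Depth = down-dip offset × tan(dip) = 99.90 × tan 14° = 99.90 × 0.2493
Depth = 24.91 m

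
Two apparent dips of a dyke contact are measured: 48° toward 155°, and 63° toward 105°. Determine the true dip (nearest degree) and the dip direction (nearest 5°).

Represent each trace as a vector plunging at its apparent dip toward its trend (east-north-up frame): v₁ = (0.283, -0.606, -0.743), v₂ = (0.439, -0.118, -0.891).
The plane normal is n = v₁ × v₂ ∝ (0.453, -0.074, 0.233).
Dip δ = arctan(|n_h|/n_z) = arctan(0.459/0.233) = 63.1°.
Dip direction = azimuth of (n_x, n_y) = atan2(0.453, -0.074) = 99°.

true dip 63°, dip direction 100°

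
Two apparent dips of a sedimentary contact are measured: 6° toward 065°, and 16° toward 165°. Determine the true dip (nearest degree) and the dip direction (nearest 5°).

Represent each trace as a vector plunging at its apparent dip toward its trend (east-north-up frame): v₁ = (0.901, 0.420, -0.105), v₂ = (0.249, -0.929, -0.276).
n = v₁ × v₂ = (0.213, -0.222, 0.941) (taken with n_z > 0).
True dip = arccos(n_z / |n|) = arccos(0.9505) = 18.1°.
Dip direction = atan2(0.213, -0.222) = 136° (azimuth of n's horizontal projection).

true dip 18°, dip direction 135°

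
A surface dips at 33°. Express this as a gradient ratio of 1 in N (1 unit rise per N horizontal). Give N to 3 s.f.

1 in 1.54

1 : N means tan θ = 1/N, so N = 1/tan 33° = 1/0.6494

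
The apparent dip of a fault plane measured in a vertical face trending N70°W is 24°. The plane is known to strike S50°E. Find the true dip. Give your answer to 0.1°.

52.5°

The section is 20° from the strike.
tan δ = tan α / sin β = tan 24° / sin 20° = 0.4452 / 0.3420 = 1.3018
true dip = arctan 1.3018 = 52.47°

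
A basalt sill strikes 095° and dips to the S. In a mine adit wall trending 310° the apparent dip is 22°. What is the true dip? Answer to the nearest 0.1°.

35.2°

β = acute angle between strike 095° and section 310° = 35°.
tan(true dip) = tan 22° / sin 35° = 0.7044
δ = arctan(0.7044) = 35.16°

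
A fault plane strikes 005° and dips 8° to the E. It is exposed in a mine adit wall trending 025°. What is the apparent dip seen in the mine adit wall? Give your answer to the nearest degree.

3°

The section lies 20° from the strike.
tan α = tan 8° × sin 20° = 0.1405 × 0.3420 = 0.0481
apparent dip = arctan 0.0481 = 2.75°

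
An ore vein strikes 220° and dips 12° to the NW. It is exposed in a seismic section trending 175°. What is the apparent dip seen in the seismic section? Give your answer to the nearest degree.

The strike is 220° and the section trends 175°; the acute angle between them is β = 45°.
tan α = tan 12° × sin 45° = 0.2126 × 0.7071 = 0.1503
α = arctan(0.1503) = 8.55°

9°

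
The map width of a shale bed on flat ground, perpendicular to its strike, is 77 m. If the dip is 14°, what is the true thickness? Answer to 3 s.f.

18.6 m

True thickness t = w · sin(dip) = 77 × sin 14°
t = 77 × 0.2419 = 18.628 m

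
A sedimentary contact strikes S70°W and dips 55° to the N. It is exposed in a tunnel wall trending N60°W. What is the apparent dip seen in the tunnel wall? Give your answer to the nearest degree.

48°

The strike is S70°W and the section trends N60°W; the acute angle between them is β = 50°.
tan(apparent dip) = tan 55° · sin 50° = 1.0940
α = arctan(1.0940) = 47.57°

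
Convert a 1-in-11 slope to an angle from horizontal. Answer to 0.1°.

tan θ = 1/11 = 0.0909
θ = arctan(0.0909) = 5.19°

5.2°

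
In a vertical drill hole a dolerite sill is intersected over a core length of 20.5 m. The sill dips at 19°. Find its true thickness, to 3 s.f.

19.4 m

True thickness t = h · cos(dip) = 20.5 × cos 19°
t = 20.5 × 0.9455 = 19.383 m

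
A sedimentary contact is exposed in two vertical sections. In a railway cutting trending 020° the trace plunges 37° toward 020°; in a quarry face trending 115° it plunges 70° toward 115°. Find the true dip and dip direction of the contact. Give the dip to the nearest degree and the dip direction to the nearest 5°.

The two traces are lines in the plane: v₁ = (sin 20°·cos 37°, cos 20°·cos 37°, −sin 37°), v₂ = (sin 115°·cos 70°, cos 115°·cos 70°, −sin 70°).
Cross product v₁ × v₂ gives the pole to the plane: n ∝ (0.792, -0.070, 0.272).
tan δ = √(n_x²+n_y²)/n_z = 0.795/0.272, so δ = 71.1°.
The horizontal component of n points toward azimuth atan2(n_x, n_y) = 95°, the dip direction.

true dip 71°, dip direction 095°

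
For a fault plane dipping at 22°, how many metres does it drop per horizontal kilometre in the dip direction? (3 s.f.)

drop per km = 1000 × tan 22° = 1000 × 0.4040

404 m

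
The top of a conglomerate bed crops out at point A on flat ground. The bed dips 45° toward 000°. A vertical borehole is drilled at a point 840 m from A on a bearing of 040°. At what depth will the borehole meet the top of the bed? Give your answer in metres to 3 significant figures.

The hole lies 40° from the dip direction, so the down-dip offset is 840 × cos 40° = 643.48 m.
Depth = down-dip offset × tan(dip) = 643.48 × tan 45° = 643.48 × 1.0000
Depth = 643.48 m

643 m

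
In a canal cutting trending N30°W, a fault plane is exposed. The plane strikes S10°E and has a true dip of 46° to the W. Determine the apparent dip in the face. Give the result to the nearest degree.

20°

The section lies 20° from the strike.
tan α = tan 46° × sin 20° = 1.0355 × 0.3420 = 0.3542
α = arctan(0.3542) = 19.50°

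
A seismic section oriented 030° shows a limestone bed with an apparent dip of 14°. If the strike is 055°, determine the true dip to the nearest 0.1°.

30.5°

β = acute angle between strike 055° and section 030° = 25°.
tan δ = tan α / sin β = tan 14° / sin 25° = 0.2493 / 0.4226 = 0.5900
δ = arctan(0.5900) = 30.54°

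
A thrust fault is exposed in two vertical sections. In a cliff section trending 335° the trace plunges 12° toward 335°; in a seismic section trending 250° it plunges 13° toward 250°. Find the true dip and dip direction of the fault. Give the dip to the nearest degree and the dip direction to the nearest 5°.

true dip 17°, dip direction 290°

The two traces are lines in the plane: v₁ = (sin 335°·cos 12°, cos 335°·cos 12°, −sin 12°), v₂ = (sin 250°·cos 13°, cos 250°·cos 13°, −sin 13°).
n = v₁ × v₂ = (-0.269, 0.097, 0.949) (taken with n_z > 0).
True dip = arccos(n_z / |n|) = arccos(0.9576) = 16.8°.
Dip direction = atan2(-0.269, 0.097) = 290° (azimuth of n's horizontal projection).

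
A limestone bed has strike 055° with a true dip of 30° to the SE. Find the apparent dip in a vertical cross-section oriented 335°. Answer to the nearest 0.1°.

29.6°

Angle between strike (055°) and section (335°): β = 80°.
tan α = tan 30° × sin 80° = 0.5774 × 0.9848 = 0.5686
α = arctan(0.5686) = 29.62°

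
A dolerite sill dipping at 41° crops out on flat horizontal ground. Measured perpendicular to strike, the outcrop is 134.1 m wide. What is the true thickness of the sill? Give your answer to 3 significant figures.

True thickness t = w · sin(dip) = 134.1 × sin 41°
t = 134.1 × 0.6561 = 87.978 m

88.0 m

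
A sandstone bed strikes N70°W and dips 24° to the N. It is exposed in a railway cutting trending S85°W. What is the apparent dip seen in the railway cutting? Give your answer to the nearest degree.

11°

The section lies 25° from the strike.
tan(apparent dip) = tan 24° · sin 25° = 0.1882
α = arctan(0.1882) = 10.66°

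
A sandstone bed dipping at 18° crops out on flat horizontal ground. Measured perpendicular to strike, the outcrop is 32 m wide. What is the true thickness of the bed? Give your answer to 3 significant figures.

True thickness t = w · sin(dip) = 32 × sin 18°
t = 32 × 0.3090 = 9.889 m

9.89 m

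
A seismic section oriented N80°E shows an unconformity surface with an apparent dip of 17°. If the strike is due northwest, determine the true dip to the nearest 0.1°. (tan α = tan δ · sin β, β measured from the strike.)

20.5°

β = acute angle between strike due northwest and section N80°E = 55°.
tan δ = tan α / sin β = tan 17° / sin 55° = 0.3057 / 0.8192 = 0.3732
δ = arctan(0.3732) = 20.47°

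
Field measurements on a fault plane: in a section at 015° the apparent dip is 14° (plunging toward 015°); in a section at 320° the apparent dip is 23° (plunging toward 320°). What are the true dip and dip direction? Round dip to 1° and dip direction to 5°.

The two traces are lines in the plane: v₁ = (sin 15°·cos 14°, cos 15°·cos 14°, −sin 14°), v₂ = (sin 320°·cos 23°, cos 320°·cos 23°, −sin 23°).
Cross product v₁ × v₂ gives the pole to the plane: n ∝ (-0.196, 0.241, 0.732).
tan δ = √(n_x²+n_y²)/n_z = 0.311/0.732, so δ = 23.0°.
Dip direction = azimuth of (n_x, n_y) = atan2(-0.196, 0.241) = 321°.

true dip 23°, dip direction 320°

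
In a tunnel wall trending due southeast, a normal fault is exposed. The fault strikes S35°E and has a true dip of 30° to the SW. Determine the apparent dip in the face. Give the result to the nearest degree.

The strike is S35°E and the section trends due southeast; the acute angle between them is β = 10°.
tan α = tan 30° × sin 10° = 0.5774 × 0.1736 = 0.1003
apparent dip = arctan 0.1003 = 5.73°

6°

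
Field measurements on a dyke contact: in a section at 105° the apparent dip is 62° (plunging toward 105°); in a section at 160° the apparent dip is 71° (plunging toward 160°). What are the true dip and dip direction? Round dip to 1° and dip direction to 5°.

Represent each trace as a vector plunging at its apparent dip toward its trend (east-north-up frame): v₁ = (0.453, -0.122, -0.883), v₂ = (0.111, -0.306, -0.946).
n = v₁ × v₂ = (0.155, -0.330, 0.125) (taken with n_z > 0).
tan δ = √(n_x²+n_y²)/n_z = 0.365/0.125, so δ = 71.1°.
The horizontal component of n points toward azimuth atan2(n_x, n_y) = 155°, the dip direction.

true dip 71°, dip direction 155°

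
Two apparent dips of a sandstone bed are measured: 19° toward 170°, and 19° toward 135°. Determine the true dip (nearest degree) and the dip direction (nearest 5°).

true dip 20°, dip direction 150°

Each apparent-dip line lies in the plane. As unit vectors (x east, y north, z up), v₁ plunges 19°→170° and v₂ plunges 19°→135°.
The plane normal is n = v₁ × v₂ ∝ (0.085, -0.164, 0.513).
tan δ = √(n_x²+n_y²)/n_z = 0.185/0.513, so δ = 19.9°.
Dip direction = atan2(0.085, -0.164) = 152° (azimuth of n's horizontal projection).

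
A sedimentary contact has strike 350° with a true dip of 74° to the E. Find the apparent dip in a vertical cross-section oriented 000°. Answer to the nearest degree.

31°

The strike is 350° and the section trends 000°; the acute angle between them is β = 10°.
tan α = tan 74° × sin 10° = 3.4874 × 0.1736 = 0.6056
apparent dip = arctan 0.6056 = 31.20°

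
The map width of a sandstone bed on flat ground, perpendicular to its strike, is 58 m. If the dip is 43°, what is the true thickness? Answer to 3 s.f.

39.6 m

True thickness t = w · sin(dip) = 58 × sin 43°
t = 58 × 0.6820 = 39.556 m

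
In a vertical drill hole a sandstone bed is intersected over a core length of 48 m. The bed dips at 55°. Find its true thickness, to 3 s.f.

True thickness t = h · cos(dip) = 48 × cos 55°
t = 48 × 0.5736 = 27.532 m

27.5 m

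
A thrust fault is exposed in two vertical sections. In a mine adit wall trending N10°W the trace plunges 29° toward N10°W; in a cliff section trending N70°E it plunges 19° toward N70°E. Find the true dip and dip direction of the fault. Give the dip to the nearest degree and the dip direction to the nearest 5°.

true dip 31°, dip direction 015°

Represent each trace as a vector plunging at its apparent dip toward its trend (east-north-up frame): v₁ = (-0.152, 0.861, -0.485), v₂ = (0.888, 0.323, -0.326).
Cross product v₁ × v₂ gives the pole to the plane: n ∝ (0.124, 0.480, 0.814).
True dip = arccos(n_z / |n|) = arccos(0.8541) = 31.3°.
Dip direction = atan2(0.124, 0.480) = 14° (azimuth of n's horizontal projection).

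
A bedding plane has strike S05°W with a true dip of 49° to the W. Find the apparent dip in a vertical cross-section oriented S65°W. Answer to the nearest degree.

45°

The section lies 60° from the strike.
tan α = tan 49° × sin 60° = 1.1504 × 0.8660 = 0.9962
apparent dip = arctan 0.9962 = 44.89°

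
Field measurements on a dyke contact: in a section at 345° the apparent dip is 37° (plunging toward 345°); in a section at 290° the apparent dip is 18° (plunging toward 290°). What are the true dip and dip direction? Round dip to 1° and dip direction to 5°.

true dip 37°, dip direction 355°

Represent each trace as a vector plunging at its apparent dip toward its trend (east-north-up frame): v₁ = (-0.207, 0.771, -0.602), v₂ = (-0.894, 0.325, -0.309).
The plane normal is n = v₁ × v₂ ∝ (-0.043, 0.474, 0.622).
tan δ = √(n_x²+n_y²)/n_z = 0.476/0.622, so δ = 37.4°.
The horizontal component of n points toward azimuth atan2(n_x, n_y) = 355°, the dip direction.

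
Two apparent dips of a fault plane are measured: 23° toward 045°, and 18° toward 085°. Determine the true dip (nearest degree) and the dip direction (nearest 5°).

true dip 23°, dip direction 045°

Each apparent-dip line lies in the plane. As unit vectors (x east, y north, z up), v₁ plunges 23°→045° and v₂ plunges 18°→085°.
n = v₁ × v₂ = (0.169, 0.169, 0.563) (taken with n_z > 0).
True dip = arccos(n_z / |n|) = arccos(0.9205) = 23.0°.
Dip direction = azimuth of (n_x, n_y) = atan2(0.169, 0.169) = 45°.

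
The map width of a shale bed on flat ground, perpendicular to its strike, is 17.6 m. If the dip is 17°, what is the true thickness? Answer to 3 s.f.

5.15 m

True thickness t = w · sin(dip) = 17.6 × sin 17°
t = 17.6 × 0.2924 = 5.146 m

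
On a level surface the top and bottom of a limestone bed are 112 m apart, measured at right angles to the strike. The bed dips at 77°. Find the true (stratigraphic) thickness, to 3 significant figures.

True thickness t = w · sin(dip) = 112 × sin 77°
t = 112 × 0.9744 = 109.129 m

109 m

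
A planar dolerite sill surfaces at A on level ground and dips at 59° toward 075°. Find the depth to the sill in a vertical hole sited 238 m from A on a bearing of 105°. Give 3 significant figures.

343 m

The hole lies 30° from the dip direction, so the down-dip offset is 238 × cos 30° = 206.11 m.
Depth = down-dip offset × tan(dip) = 206.11 × tan 59° = 206.11 × 1.6643
Depth = 343.03 m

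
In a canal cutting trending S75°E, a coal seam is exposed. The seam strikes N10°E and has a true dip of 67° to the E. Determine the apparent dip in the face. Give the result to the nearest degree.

The strike is N10°E and the section trends S75°E; the acute angle between them is β = 85°.
tan(apparent dip) = tan 67° · sin 85° = 2.3469
α = arctan(2.3469) = 66.92°

67°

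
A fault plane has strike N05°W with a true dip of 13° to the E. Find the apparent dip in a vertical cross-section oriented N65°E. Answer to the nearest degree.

The section lies 70° from the strike.
tan α = tan 13° × sin 70° = 0.2309 × 0.9397 = 0.2169
apparent dip = arctan 0.2169 = 12.24°

12°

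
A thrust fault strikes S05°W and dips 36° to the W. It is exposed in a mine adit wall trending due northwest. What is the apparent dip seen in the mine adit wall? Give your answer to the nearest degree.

29°

The section lies 50° from the strike.
tan α = tan 36° × sin 50° = 0.7265 × 0.7660 = 0.5566
apparent dip = arctan 0.5566 = 29.10°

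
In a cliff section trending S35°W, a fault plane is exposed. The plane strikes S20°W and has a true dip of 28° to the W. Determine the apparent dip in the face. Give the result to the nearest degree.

8°

The strike is S20°W and the section trends S35°W; the acute angle between them is β = 15°.
tan(apparent dip) = tan 28° · sin 15° = 0.1376
apparent dip = arctan 0.1376 = 7.84°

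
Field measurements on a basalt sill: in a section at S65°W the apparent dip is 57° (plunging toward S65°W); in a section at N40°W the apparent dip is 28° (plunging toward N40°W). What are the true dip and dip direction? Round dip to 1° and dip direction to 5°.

true dip 57°, dip direction 250°

The two traces are lines in the plane: v₁ = (sin 245°·cos 57°, cos 245°·cos 57°, −sin 57°), v₂ = (sin 320°·cos 28°, cos 320°·cos 28°, −sin 28°).
The plane normal is n = v₁ × v₂ ∝ (-0.675, -0.244, 0.465).
tan δ = √(n_x²+n_y²)/n_z = 0.718/0.465, so δ = 57.1°.
The horizontal component of n points toward azimuth atan2(n_x, n_y) = 250°, the dip direction.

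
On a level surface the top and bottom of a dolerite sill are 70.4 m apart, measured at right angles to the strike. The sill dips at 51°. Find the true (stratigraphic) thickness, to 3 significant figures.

54.7 m

True thickness t = w · sin(dip) = 70.4 × sin 51°
t = 70.4 × 0.7771 = 54.711 m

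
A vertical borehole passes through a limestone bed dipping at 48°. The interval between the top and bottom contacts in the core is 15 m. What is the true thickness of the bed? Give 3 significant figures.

10.0 m

True thickness t = h · cos(dip) = 15 × cos 48°
t = 15 × 0.6691 = 10.037 m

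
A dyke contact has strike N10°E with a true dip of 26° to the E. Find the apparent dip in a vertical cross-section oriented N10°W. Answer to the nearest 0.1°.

9.5°

The section lies 20° from the strike.
tan(apparent dip) = tan 26° · sin 20° = 0.1668
α = arctan(0.1668) = 9.47°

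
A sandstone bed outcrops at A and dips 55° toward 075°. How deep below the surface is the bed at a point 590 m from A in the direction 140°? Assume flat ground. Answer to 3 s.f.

356 m

The hole lies 65° from the dip direction, so the down-dip offset is 590 × cos 65° = 249.34 m.
Depth = down-dip offset × tan(dip) = 249.34 × tan 55° = 249.34 × 1.4281
Depth = 356.10 m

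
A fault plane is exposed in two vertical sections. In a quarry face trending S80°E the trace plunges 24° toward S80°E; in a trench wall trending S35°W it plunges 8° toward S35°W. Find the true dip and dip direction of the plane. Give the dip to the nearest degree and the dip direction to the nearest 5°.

Each apparent-dip line lies in the plane. As unit vectors (x east, y north, z up), v₁ plunges 24°→S80°E and v₂ plunges 8°→S35°W.
n = v₁ × v₂ = (0.308, -0.356, 0.820) (taken with n_z > 0).
True dip = arccos(n_z / |n|) = arccos(0.8672) = 29.9°.
Dip direction = atan2(0.308, -0.356) = 139° (azimuth of n's horizontal projection).

true dip 30°, dip direction 140°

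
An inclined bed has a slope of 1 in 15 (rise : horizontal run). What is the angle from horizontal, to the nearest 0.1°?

tan θ = 1/15 = 0.0667
θ = arctan(0.0667) = 3.81°

3.8°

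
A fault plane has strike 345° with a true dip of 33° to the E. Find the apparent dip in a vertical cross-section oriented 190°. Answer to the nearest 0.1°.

15.3°

Angle between strike (345°) and section (190°): β = 25°.
tan α = tan 33° × sin 25° = 0.6494 × 0.4226 = 0.2745
α = arctan(0.2745) = 15.35°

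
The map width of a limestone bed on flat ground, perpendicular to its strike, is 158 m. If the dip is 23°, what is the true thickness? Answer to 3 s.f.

True thickness t = w · sin(dip) = 158 × sin 23°
t = 158 × 0.3907 = 61.736 m

61.7 m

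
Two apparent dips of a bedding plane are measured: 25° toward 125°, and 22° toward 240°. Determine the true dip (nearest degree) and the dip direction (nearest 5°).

true dip 39°, dip direction 180°

Represent each trace as a vector plunging at its apparent dip toward its trend (east-north-up frame): v₁ = (0.742, -0.520, -0.423), v₂ = (-0.803, -0.464, -0.375).
The plane normal is n = v₁ × v₂ ∝ (0.001, -0.617, 0.762).
tan δ = √(n_x²+n_y²)/n_z = 0.617/0.762, so δ = 39.0°.
Dip direction = azimuth of (n_x, n_y) = atan2(0.001, -0.617) = 180°.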